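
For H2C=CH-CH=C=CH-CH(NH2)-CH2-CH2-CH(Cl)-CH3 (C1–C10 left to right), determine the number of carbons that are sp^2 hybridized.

4

C1: sp2 ✓
C2: sp2 ✓
C3: sp2 ✓
C4: sp
C5: sp2 ✓
C6: sp3
C7: sp3
C8: sp3
C9: sp3
C10: sp3
C1, C2, C3, C5 → 4 sp2 carbons.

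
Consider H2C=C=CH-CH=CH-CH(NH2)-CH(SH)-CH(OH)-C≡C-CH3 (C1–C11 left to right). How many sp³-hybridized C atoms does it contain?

C1: sp2
C2: sp
C3: sp2
C4: sp2
C5: sp2
C6: sp3 ✓
C7: sp3 ✓
C8: sp3 ✓
C9: sp
C10: sp
C11: sp3 ✓
C6, C7, C8, C11 → 4 sp3 carbons.

4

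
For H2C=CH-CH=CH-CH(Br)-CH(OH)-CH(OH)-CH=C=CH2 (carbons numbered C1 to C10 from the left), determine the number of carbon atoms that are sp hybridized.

C1: sp2
C2: sp2
C3: sp2
C4: sp2
C5: sp3
C6: sp3
C7: sp3
C8: sp2
C9: sp ✓
C10: sp2
C9 → 1 sp carbon.

1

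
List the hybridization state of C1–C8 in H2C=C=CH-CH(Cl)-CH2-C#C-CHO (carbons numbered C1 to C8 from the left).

C1 sp2, C2 sp, C3 sp2, C4 sp3, C5 sp3, C6 sp, C7 sp, C8 sp2

C1 has 3 σ bonds, plus one π bond: steric number 3 → sp2.
C2 has 2 σ bonds, plus two π bonds: steric number 2 → sp.
C3 — 3 σ bonds, plus one π bond. Steric number 3, so sp2.
C4: 4 σ bonds — 4 electron domains, sp3.
C5 has 4 σ bonds: steric number 4 → sp3.
C6 — 2 σ bonds, plus two π bonds. Steric number 2, so sp.
C7 — 2 σ bonds, plus two π bonds. Steric number 2, so sp.
C8: 3 σ bonds, plus one π bond; 3 regions of electron density → sp2.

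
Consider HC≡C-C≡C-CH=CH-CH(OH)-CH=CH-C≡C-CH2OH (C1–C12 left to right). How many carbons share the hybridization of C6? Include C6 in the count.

C6 is sp2 (one π bond).
C1: sp
C2: sp
C3: sp
C4: sp
C5: sp2 ✓
C6: sp2 ✓
C7: sp3
C8: sp2 ✓
C9: sp2 ✓
C10: sp
C11: sp
C12: sp3
4 carbons are sp2.

4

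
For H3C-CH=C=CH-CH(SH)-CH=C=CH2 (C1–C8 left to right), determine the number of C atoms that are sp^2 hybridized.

4

C1: sp3
C2: sp2 ✓
C3: sp
C4: sp2 ✓
C5: sp3
C6: sp2 ✓
C7: sp
C8: sp2 ✓
C2, C4, C6, C8 → 4 sp2 carbons.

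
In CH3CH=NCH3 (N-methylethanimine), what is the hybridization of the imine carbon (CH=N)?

The imine carbon (CH=N): 3 σ bonds, plus one π bond — 3 electron domains, sp2.

sp2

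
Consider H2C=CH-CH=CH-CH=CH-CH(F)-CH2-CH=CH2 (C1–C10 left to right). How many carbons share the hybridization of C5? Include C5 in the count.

8

C5 is sp2 (one π bond).
C1: sp2 ✓
C2: sp2 ✓
C3: sp2 ✓
C4: sp2 ✓
C5: sp2 ✓
C6: sp2 ✓
C7: sp3
C8: sp3
C9: sp2 ✓
C10: sp2 ✓
8 carbons are sp2.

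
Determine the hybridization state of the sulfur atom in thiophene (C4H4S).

Analogous to furan: one S lone pair in the aromatic π system, S is sp2.

sp²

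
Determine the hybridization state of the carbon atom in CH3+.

sp^2

Three σ bonds to H, empty p orbital → sp2, trigonal planar.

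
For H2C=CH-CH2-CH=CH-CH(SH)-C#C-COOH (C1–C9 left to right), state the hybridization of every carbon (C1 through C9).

C1 sp2, C2 sp2, C3 sp3, C4 sp2, C5 sp2, C6 sp3, C7 sp, C8 sp, C9 sp2

C1 is sp2: 3 σ bonds, plus one π bond, 3 electron-density regions.
C2: 3 σ bonds, plus one π bond; 3 regions of electron density → sp2.
C3 has 4 σ bonds: steric number 4 → sp3.
C4: 3 σ bonds, plus one π bond; 3 regions of electron density → sp2.
C5 — 3 σ bonds, plus one π bond. Steric number 3, so sp2.
C6: 4 σ bonds — 4 electron domains, sp3.
C7 has 2 σ bonds, plus two π bonds: steric number 2 → sp.
C8: 2 σ bonds, plus two π bonds — 2 electron domains, sp.
C9 is sp2: 3 σ bonds, plus one π bond, 3 electron-density regions.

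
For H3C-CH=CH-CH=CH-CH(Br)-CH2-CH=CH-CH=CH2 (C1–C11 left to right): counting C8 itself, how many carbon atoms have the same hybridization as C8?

C8 is sp2 (one π bond).
C1: sp3
C2: sp2 ✓
C3: sp2 ✓
C4: sp2 ✓
C5: sp2 ✓
C6: sp3
C7: sp3
C8: sp2 ✓
C9: sp2 ✓
C10: sp2 ✓
C11: sp2 ✓
8 carbons are sp2.

8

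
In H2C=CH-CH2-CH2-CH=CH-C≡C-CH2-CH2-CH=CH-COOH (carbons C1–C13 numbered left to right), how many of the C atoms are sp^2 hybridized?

7

C1: sp2 ✓
C2: sp2 ✓
C3: sp3
C4: sp3
C5: sp2 ✓
C6: sp2 ✓
C7: sp
C8: sp
C9: sp3
C10: sp3
C11: sp2 ✓
C12: sp2 ✓
C13: sp2 ✓
C1, C2, C5, C6, C11, C12, C13 → 7 sp2 carbons.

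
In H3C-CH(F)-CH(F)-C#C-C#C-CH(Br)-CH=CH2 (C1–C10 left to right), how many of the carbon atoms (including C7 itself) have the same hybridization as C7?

4

C7 is sp (two π bonds).
C1: sp3
C2: sp3
C3: sp3
C4: sp ✓
C5: sp ✓
C6: sp ✓
C7: sp ✓
C8: sp3
C9: sp2
C10: sp2
4 carbons are sp.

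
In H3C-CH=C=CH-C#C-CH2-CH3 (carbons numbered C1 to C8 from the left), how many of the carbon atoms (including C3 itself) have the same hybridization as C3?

C3 is sp (two π bonds).
C1: sp3
C2: sp2
C3: sp ✓
C4: sp2
C5: sp ✓
C6: sp ✓
C7: sp3
C8: sp3
3 carbons are sp.

3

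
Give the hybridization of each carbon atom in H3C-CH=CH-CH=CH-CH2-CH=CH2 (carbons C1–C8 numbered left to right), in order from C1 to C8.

C1 sp3, C2 sp2, C3 sp2, C4 sp2, C5 sp2, C6 sp3, C7 sp2, C8 sp2

C1 carries 4 σ bonds, giving a steric number of 4, so it is sp3.
C2 (3 σ bonds, plus one π bond) has steric number 3: sp2.
C3 has 3 σ bonds, plus one π bond: steric number 3 → sp2.
C4: 3 σ bonds, plus one π bond; 3 regions of electron density → sp2.
C5 (3 σ bonds, plus one π bond) has steric number 3: sp2.
C6: 4 σ bonds — 4 electron domains, sp3.
C7 carries 3 σ bonds, plus one π bond, giving a steric number of 3, so it is sp2.
C8 carries 3 σ bonds, plus one π bond, giving a steric number of 3, so it is sp2.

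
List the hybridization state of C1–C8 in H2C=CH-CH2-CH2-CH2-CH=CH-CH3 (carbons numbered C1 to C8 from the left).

C1 sp2, C2 sp2, C3 sp3, C4 sp3, C5 sp3, C6 sp2, C7 sp2, C8 sp3

C1: 3 σ bonds, plus one π bond — 3 electron domains, sp2.
C2: 3 σ bonds, plus one π bond; 3 regions of electron density → sp2.
C3 carries 4 σ bonds, giving a steric number of 4, so it is sp3.
C4 (4 σ bonds) has steric number 4: sp3.
C5 — 4 σ bonds. Steric number 4, so sp3.
C6 carries 3 σ bonds, plus one π bond, giving a steric number of 3, so it is sp2.
C7 carries 3 σ bonds, plus one π bond, giving a steric number of 3, so it is sp2.
C8 — 4 σ bonds. Steric number 4, so sp3.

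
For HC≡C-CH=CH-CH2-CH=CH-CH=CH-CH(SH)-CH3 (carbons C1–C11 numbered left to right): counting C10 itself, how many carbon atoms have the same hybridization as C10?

3

C10 is sp3 (only σ bonds).
C1: sp
C2: sp
C3: sp2
C4: sp2
C5: sp3 ✓
C6: sp2
C7: sp2
C8: sp2
C9: sp2
C10: sp3 ✓
C11: sp3 ✓
3 carbons are sp3.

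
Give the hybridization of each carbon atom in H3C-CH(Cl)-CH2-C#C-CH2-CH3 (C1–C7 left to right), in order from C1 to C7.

C1 sp3, C2 sp3, C3 sp3, C4 sp, C5 sp, C6 sp3, C7 sp3

C1 is sp3: 4 σ bonds, 4 electron-density regions.
C2: 4 σ bonds; 4 regions of electron density → sp3.
C3: 4 σ bonds; 4 regions of electron density → sp3.
C4 — 2 σ bonds, plus two π bonds. Steric number 2, so sp.
C5 carries 2 σ bonds, plus two π bonds, giving a steric number of 2, so it is sp.
C6 is sp3: 4 σ bonds, 4 electron-density regions.
C7 — 4 σ bonds. Steric number 4, so sp3.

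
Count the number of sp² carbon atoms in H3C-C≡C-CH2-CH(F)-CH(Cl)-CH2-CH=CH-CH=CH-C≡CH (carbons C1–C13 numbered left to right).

C1: sp3
C2: sp
C3: sp
C4: sp3
C5: sp3
C6: sp3
C7: sp3
C8: sp2 ✓
C9: sp2 ✓
C10: sp2 ✓
C11: sp2 ✓
C12: sp
C13: sp
C8, C9, C10, C11 → 4 sp2 carbons.

4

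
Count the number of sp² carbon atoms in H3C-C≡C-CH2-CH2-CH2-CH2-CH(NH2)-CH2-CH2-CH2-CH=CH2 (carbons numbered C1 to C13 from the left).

C1: sp3
C2: sp
C3: sp
C4: sp3
C5: sp3
C6: sp3
C7: sp3
C8: sp3
C9: sp3
C10: sp3
C11: sp3
C12: sp2 ✓
C13: sp2 ✓
C12, C13 → 2 sp2 carbons.

2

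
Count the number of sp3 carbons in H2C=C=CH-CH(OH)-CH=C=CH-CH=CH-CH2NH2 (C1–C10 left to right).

C1: sp2
C2: sp
C3: sp2
C4: sp3 ✓
C5: sp2
C6: sp
C7: sp2
C8: sp2
C9: sp2
C10: sp3 ✓
C4, C10 → 2 sp3 carbons.

2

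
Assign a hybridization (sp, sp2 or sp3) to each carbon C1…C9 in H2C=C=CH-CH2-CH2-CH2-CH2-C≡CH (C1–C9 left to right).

C1 sp2, C2 sp, C3 sp2, C4 sp3, C5 sp3, C6 sp3, C7 sp3, C8 sp, C9 sp

C1 — 3 σ bonds, plus one π bond. Steric number 3, so sp2.
C2 has 2 σ bonds, plus two π bonds: steric number 2 → sp.
C3 carries 3 σ bonds, plus one π bond, giving a steric number of 3, so it is sp2.
C4 (4 σ bonds) has steric number 4: sp3.
C5: 4 σ bonds — 4 electron domains, sp3.
C6 is sp3: 4 σ bonds, 4 electron-density regions.
C7 (4 σ bonds) has steric number 4: sp3.
C8 is sp: 2 σ bonds, plus two π bonds, 2 electron-density regions.
C9 is sp: 2 σ bonds, plus two π bonds, 2 electron-density regions.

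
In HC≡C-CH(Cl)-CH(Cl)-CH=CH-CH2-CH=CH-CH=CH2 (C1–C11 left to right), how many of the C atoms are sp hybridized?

2

C1: sp ✓
C2: sp ✓
C3: sp3
C4: sp3
C5: sp2
C6: sp2
C7: sp3
C8: sp2
C9: sp2
C10: sp2
C11: sp2
C1, C2 → 2 sp carbons.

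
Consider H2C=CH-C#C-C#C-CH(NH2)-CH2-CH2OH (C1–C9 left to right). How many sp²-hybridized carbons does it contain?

2

C1: sp2 ✓
C2: sp2 ✓
C3: sp
C4: sp
C5: sp
C6: sp
C7: sp3
C8: sp3
C9: sp3
C1, C2 → 2 sp2 carbons.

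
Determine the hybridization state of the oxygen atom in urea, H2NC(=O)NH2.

The oxygen atom: 1 σ bond and 2 lone pairs, plus one π bond; 3 regions of electron density → sp2.

sp^2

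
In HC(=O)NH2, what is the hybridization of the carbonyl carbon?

The carbonyl carbon carries 3 σ bonds, plus one π bond, giving a steric number of 3, so it is sp2.

sp^2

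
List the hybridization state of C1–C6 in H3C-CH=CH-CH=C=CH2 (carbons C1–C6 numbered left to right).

C1: 4 σ bonds — 4 electron domains, sp3.
C2 carries 3 σ bonds, plus one π bond, giving a steric number of 3, so it is sp2.
C3 — 3 σ bonds, plus one π bond. Steric number 3, so sp2.
C4: 3 σ bonds, plus one π bond — 3 electron domains, sp2.
C5 carries 2 σ bonds, plus two π bonds, giving a steric number of 2, so it is sp.
C6 — 3 σ bonds, plus one π bond. Steric number 3, so sp2.

C1 sp3, C2 sp2, C3 sp2, C4 sp2, C5 sp, C6 sp2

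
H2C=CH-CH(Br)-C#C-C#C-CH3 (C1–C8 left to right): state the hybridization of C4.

C4: 2 σ bonds, plus two π bonds — 2 electron domains, sp.

sp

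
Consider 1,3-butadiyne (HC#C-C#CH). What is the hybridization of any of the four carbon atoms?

sp

Every carbon is part of a C≡C triple bond: two σ regions → sp.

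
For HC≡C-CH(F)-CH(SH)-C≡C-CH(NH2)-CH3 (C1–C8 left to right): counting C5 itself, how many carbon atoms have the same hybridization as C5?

4

C5 is sp (two π bonds).
C1: sp ✓
C2: sp ✓
C3: sp3
C4: sp3
C5: sp ✓
C6: sp ✓
C7: sp3
C8: sp3
4 carbons are sp.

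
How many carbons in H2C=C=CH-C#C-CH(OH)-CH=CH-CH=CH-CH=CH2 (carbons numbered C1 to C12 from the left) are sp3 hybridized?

C1: sp2
C2: sp
C3: sp2
C4: sp
C5: sp
C6: sp3 ✓
C7: sp2
C8: sp2
C9: sp2
C10: sp2
C11: sp2
C12: sp2
C6 → 1 sp3 carbon.

1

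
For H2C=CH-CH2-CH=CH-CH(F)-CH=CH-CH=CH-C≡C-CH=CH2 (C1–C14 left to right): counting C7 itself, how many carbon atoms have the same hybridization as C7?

C7 is sp2 (one π bond).
C1: sp2 ✓
C2: sp2 ✓
C3: sp3
C4: sp2 ✓
C5: sp2 ✓
C6: sp3
C7: sp2 ✓
C8: sp2 ✓
C9: sp2 ✓
C10: sp2 ✓
C11: sp
C12: sp
C13: sp2 ✓
C14: sp2 ✓
10 carbons are sp2.

10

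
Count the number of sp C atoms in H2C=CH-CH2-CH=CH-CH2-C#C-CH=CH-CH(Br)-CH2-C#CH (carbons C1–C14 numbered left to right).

C1: sp2
C2: sp2
C3: sp3
C4: sp2
C5: sp2
C6: sp3
C7: sp ✓
C8: sp ✓
C9: sp2
C10: sp2
C11: sp3
C12: sp3
C13: sp ✓
C14: sp ✓
C7, C8, C13, C14 → 4 sp carbons.

4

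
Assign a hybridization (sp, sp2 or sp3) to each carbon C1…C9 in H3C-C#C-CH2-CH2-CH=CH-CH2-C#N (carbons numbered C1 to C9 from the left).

C1 sp3, C2 sp, C3 sp, C4 sp3, C5 sp3, C6 sp2, C7 sp2, C8 sp3, C9 sp

C1: 4 σ bonds — 4 electron domains, sp3.
C2: 2 σ bonds, plus two π bonds; 2 regions of electron density → sp.
C3 is sp: 2 σ bonds, plus two π bonds, 2 electron-density regions.
C4 (4 σ bonds) has steric number 4: sp3.
C5 (4 σ bonds) has steric number 4: sp3.
C6 — 3 σ bonds, plus one π bond. Steric number 3, so sp2.
C7 has 3 σ bonds, plus one π bond: steric number 3 → sp2.
C8: 4 σ bonds — 4 electron domains, sp3.
C9 is sp: 2 σ bonds, plus two π bonds, 2 electron-density regions.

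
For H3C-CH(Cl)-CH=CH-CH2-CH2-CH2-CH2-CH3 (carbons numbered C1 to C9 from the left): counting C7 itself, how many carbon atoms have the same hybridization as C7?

7

C7 is sp3 (only σ bonds).
C1: sp3 ✓
C2: sp3 ✓
C3: sp2
C4: sp2
C5: sp3 ✓
C6: sp3 ✓
C7: sp3 ✓
C8: sp3 ✓
C9: sp3 ✓
7 carbons are sp3.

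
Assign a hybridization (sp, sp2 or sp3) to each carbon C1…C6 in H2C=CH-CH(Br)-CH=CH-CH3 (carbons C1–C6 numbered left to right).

C1 (3 σ bonds, plus one π bond) has steric number 3: sp2.
C2 — 3 σ bonds, plus one π bond. Steric number 3, so sp2.
C3 is sp3: 4 σ bonds, 4 electron-density regions.
C4 has 3 σ bonds, plus one π bond: steric number 3 → sp2.
C5 has 3 σ bonds, plus one π bond: steric number 3 → sp2.
C6: 4 σ bonds — 4 electron domains, sp3.

C1 sp2, C2 sp2, C3 sp3, C4 sp2, C5 sp2, C6 sp3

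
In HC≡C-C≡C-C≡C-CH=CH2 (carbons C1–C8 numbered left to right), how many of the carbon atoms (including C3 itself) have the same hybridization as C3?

6

C3 is sp (two π bonds).
C1: sp ✓
C2: sp ✓
C3: sp ✓
C4: sp ✓
C5: sp ✓
C6: sp ✓
C7: sp2
C8: sp2
6 carbons are sp.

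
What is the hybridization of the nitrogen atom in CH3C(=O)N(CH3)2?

sp²

Amide resonance: N lone pair conjugated with C=O → sp2.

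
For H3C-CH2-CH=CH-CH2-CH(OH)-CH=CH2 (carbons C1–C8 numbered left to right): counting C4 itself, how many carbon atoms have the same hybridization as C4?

C4 is sp2 (one π bond).
C1: sp3
C2: sp3
C3: sp2 ✓
C4: sp2 ✓
C5: sp3
C6: sp3
C7: sp2 ✓
C8: sp2 ✓
4 carbons are sp2.

4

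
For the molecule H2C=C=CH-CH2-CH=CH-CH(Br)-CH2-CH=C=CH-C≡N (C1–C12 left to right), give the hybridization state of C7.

sp^3

C7 carries 4 σ bonds, giving a steric number of 4, so it is sp3.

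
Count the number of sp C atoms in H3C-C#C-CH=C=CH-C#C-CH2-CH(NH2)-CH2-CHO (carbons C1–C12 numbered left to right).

C1: sp3
C2: sp ✓
C3: sp ✓
C4: sp2
C5: sp ✓
C6: sp2
C7: sp ✓
C8: sp ✓
C9: sp3
C10: sp3
C11: sp3
C12: sp2
C2, C3, C5, C7, C8 → 5 sp carbons.

5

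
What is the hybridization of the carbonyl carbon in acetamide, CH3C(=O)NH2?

The carbonyl carbon — 3 σ bonds, plus one π bond. Steric number 3, so sp2.

sp²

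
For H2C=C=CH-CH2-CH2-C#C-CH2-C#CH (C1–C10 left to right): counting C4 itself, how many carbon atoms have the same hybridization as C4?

3

C4 is sp3 (only σ bonds).
C1: sp2
C2: sp
C3: sp2
C4: sp3 ✓
C5: sp3 ✓
C6: sp
C7: sp
C8: sp3 ✓
C9: sp
C10: sp
3 carbons are sp3.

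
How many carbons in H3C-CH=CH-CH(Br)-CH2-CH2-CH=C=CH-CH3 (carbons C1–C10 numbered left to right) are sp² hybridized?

C1: sp3
C2: sp2 ✓
C3: sp2 ✓
C4: sp3
C5: sp3
C6: sp3
C7: sp2 ✓
C8: sp
C9: sp2 ✓
C10: sp3
C2, C3, C7, C9 → 4 sp2 carbons.

4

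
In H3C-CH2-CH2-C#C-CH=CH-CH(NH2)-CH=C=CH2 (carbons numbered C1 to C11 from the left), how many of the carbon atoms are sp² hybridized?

4

C1: sp3
C2: sp3
C3: sp3
C4: sp
C5: sp
C6: sp2 ✓
C7: sp2 ✓
C8: sp3
C9: sp2 ✓
C10: sp
C11: sp2 ✓
C6, C7, C9, C11 → 4 sp2 carbons.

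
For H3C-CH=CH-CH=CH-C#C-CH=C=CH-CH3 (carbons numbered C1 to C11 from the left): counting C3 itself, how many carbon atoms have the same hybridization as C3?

C3 is sp2 (one π bond).
C1: sp3
C2: sp2 ✓
C3: sp2 ✓
C4: sp2 ✓
C5: sp2 ✓
C6: sp
C7: sp
C8: sp2 ✓
C9: sp
C10: sp2 ✓
C11: sp3
6 carbons are sp2.

6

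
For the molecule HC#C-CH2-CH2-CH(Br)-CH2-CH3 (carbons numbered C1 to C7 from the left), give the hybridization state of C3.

C3 carries 4 σ bonds, giving a steric number of 4, so it is sp3.

sp³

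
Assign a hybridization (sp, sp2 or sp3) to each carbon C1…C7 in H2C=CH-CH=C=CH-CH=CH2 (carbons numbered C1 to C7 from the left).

C1 sp2, C2 sp2, C3 sp2, C4 sp, C5 sp2, C6 sp2, C7 sp2

C1 — 3 σ bonds, plus one π bond. Steric number 3, so sp2.
C2 is sp2: 3 σ bonds, plus one π bond, 3 electron-density regions.
C3 (3 σ bonds, plus one π bond) has steric number 3: sp2.
C4: 2 σ bonds, plus two π bonds — 2 electron domains, sp.
C5: 3 σ bonds, plus one π bond — 3 electron domains, sp2.
C6 (3 σ bonds, plus one π bond) has steric number 3: sp2.
C7: 3 σ bonds, plus one π bond — 3 electron domains, sp2.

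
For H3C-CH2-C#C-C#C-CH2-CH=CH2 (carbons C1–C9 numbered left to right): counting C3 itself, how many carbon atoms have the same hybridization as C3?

4

C3 is sp (two π bonds).
C1: sp3
C2: sp3
C3: sp ✓
C4: sp ✓
C5: sp ✓
C6: sp ✓
C7: sp3
C8: sp2
C9: sp2
4 carbons are sp.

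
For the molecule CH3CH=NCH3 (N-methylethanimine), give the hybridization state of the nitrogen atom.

Two σ bonds + one lone pair = steric number 3 → sp2.

sp^2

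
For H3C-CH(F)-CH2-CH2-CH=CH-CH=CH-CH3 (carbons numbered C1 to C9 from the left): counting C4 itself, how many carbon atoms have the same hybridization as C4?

5

C4 is sp3 (only σ bonds).
C1: sp3 ✓
C2: sp3 ✓
C3: sp3 ✓
C4: sp3 ✓
C5: sp2
C6: sp2
C7: sp2
C8: sp2
C9: sp3 ✓
5 carbons are sp3.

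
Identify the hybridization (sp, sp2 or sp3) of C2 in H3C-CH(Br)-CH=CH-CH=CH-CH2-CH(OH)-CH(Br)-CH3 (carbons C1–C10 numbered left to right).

C2 is sp3: 4 σ bonds, 4 electron-density regions.

sp³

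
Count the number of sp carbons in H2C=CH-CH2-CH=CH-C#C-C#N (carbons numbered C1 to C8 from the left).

C1: sp2
C2: sp2
C3: sp3
C4: sp2
C5: sp2
C6: sp ✓
C7: sp ✓
C8: sp ✓
C6, C7, C8 → 3 sp carbons.

3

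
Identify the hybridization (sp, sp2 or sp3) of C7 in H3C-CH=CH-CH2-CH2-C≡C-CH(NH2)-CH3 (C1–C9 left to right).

C7: 2 σ bonds, plus two π bonds — 2 electron domains, sp.

sp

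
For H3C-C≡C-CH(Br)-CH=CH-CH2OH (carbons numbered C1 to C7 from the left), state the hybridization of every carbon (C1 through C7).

C1: 4 σ bonds — 4 electron domains, sp3.
C2: 2 σ bonds, plus two π bonds; 2 regions of electron density → sp.
C3 carries 2 σ bonds, plus two π bonds, giving a steric number of 2, so it is sp.
C4 — 4 σ bonds. Steric number 4, so sp3.
C5 is sp2: 3 σ bonds, plus one π bond, 3 electron-density regions.
C6 has 3 σ bonds, plus one π bond: steric number 3 → sp2.
C7: 4 σ bonds — 4 electron domains, sp3.

C1 sp3, C2 sp, C3 sp, C4 sp3, C5 sp2, C6 sp2, C7 sp3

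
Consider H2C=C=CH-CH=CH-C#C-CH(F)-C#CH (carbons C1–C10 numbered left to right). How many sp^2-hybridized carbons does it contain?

C1: sp2 ✓
C2: sp
C3: sp2 ✓
C4: sp2 ✓
C5: sp2 ✓
C6: sp
C7: sp
C8: sp3
C9: sp
C10: sp
C1, C3, C4, C5 → 4 sp2 carbons.

4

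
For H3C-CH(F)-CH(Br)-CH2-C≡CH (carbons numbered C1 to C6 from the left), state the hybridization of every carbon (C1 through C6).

C1: 4 σ bonds; 4 regions of electron density → sp3.
C2: 4 σ bonds — 4 electron domains, sp3.
C3 — 4 σ bonds. Steric number 4, so sp3.
C4 is sp3: 4 σ bonds, 4 electron-density regions.
C5: 2 σ bonds, plus two π bonds — 2 electron domains, sp.
C6: 2 σ bonds, plus two π bonds — 2 electron domains, sp.

C1 sp3, C2 sp3, C3 sp3, C4 sp3, C5 sp, C6 sp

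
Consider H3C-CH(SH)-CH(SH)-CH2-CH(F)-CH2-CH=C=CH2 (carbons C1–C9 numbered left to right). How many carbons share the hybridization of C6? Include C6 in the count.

C6 is sp3 (only σ bonds).
C1: sp3 ✓
C2: sp3 ✓
C3: sp3 ✓
C4: sp3 ✓
C5: sp3 ✓
C6: sp3 ✓
C7: sp2
C8: sp
C9: sp2
6 carbons are sp3.

6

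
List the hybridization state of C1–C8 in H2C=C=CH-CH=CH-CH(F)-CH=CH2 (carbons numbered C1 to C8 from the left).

C1 sp2, C2 sp, C3 sp2, C4 sp2, C5 sp2, C6 sp3, C7 sp2, C8 sp2

C1 carries 3 σ bonds, plus one π bond, giving a steric number of 3, so it is sp2.
C2 is sp: 2 σ bonds, plus two π bonds, 2 electron-density regions.
C3 (3 σ bonds, plus one π bond) has steric number 3: sp2.
C4: 3 σ bonds, plus one π bond; 3 regions of electron density → sp2.
C5 (3 σ bonds, plus one π bond) has steric number 3: sp2.
C6 — 4 σ bonds. Steric number 4, so sp3.
C7: 3 σ bonds, plus one π bond — 3 electron domains, sp2.
C8 (3 σ bonds, plus one π bond) has steric number 3: sp2.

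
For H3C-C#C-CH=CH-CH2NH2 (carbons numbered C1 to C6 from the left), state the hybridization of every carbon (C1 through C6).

C1 sp3, C2 sp, C3 sp, C4 sp2, C5 sp2, C6 sp3

C1: 4 σ bonds; 4 regions of electron density → sp3.
C2 has 2 σ bonds, plus two π bonds: steric number 2 → sp.
C3: 2 σ bonds, plus two π bonds — 2 electron domains, sp.
C4: 3 σ bonds, plus one π bond — 3 electron domains, sp2.
C5: 3 σ bonds, plus one π bond — 3 electron domains, sp2.
C6 is sp3: 4 σ bonds, 4 electron-density regions.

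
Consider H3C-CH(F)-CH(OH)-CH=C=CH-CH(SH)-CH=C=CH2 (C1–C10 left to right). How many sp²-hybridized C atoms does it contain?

4

C1: sp3
C2: sp3
C3: sp3
C4: sp2 ✓
C5: sp
C6: sp2 ✓
C7: sp3
C8: sp2 ✓
C9: sp
C10: sp2 ✓
C4, C6, C8, C10 → 4 sp2 carbons.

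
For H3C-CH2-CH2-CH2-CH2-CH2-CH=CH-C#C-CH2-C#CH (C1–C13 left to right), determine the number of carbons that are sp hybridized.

4

C1: sp3
C2: sp3
C3: sp3
C4: sp3
C5: sp3
C6: sp3
C7: sp2
C8: sp2
C9: sp ✓
C10: sp ✓
C11: sp3
C12: sp ✓
C13: sp ✓
C9, C10, C12, C13 → 4 sp carbons.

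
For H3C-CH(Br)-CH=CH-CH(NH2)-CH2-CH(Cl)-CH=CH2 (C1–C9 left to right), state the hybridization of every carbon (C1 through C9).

C1 sp3, C2 sp3, C3 sp2, C4 sp2, C5 sp3, C6 sp3, C7 sp3, C8 sp2, C9 sp2

C1: 4 σ bonds — 4 electron domains, sp3.
C2: 4 σ bonds; 4 regions of electron density → sp3.
C3: 3 σ bonds, plus one π bond; 3 regions of electron density → sp2.
C4 has 3 σ bonds, plus one π bond: steric number 3 → sp2.
C5 is sp3: 4 σ bonds, 4 electron-density regions.
C6: 4 σ bonds; 4 regions of electron density → sp3.
C7 carries 4 σ bonds, giving a steric number of 4, so it is sp3.
C8 carries 3 σ bonds, plus one π bond, giving a steric number of 3, so it is sp2.
C9: 3 σ bonds, plus one π bond; 3 regions of electron density → sp2.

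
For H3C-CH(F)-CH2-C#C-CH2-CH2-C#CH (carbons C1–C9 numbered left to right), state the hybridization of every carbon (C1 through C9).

C1 sp3, C2 sp3, C3 sp3, C4 sp, C5 sp, C6 sp3, C7 sp3, C8 sp, C9 sp

C1 (4 σ bonds) has steric number 4: sp3.
C2: 4 σ bonds; 4 regions of electron density → sp3.
C3 (4 σ bonds) has steric number 4: sp3.
C4 has 2 σ bonds, plus two π bonds: steric number 2 → sp.
C5 has 2 σ bonds, plus two π bonds: steric number 2 → sp.
C6 has 4 σ bonds: steric number 4 → sp3.
C7 carries 4 σ bonds, giving a steric number of 4, so it is sp3.
C8 is sp: 2 σ bonds, plus two π bonds, 2 electron-density regions.
C9 carries 2 σ bonds, plus two π bonds, giving a steric number of 2, so it is sp.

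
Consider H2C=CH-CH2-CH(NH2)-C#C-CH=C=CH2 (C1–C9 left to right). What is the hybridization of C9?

sp^2

C9 (3 σ bonds, plus one π bond) has steric number 3: sp2.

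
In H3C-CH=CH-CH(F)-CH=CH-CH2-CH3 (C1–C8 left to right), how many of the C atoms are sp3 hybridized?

4

C1: sp3 ✓
C2: sp2
C3: sp2
C4: sp3 ✓
C5: sp2
C6: sp2
C7: sp3 ✓
C8: sp3 ✓
C1, C4, C7, C8 → 4 sp3 carbons.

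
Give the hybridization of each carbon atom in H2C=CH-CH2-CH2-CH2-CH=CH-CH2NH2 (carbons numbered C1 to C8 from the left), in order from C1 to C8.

C1 sp2, C2 sp2, C3 sp3, C4 sp3, C5 sp3, C6 sp2, C7 sp2, C8 sp3

C1 — 3 σ bonds, plus one π bond. Steric number 3, so sp2.
C2 (3 σ bonds, plus one π bond) has steric number 3: sp2.
C3 carries 4 σ bonds, giving a steric number of 4, so it is sp3.
C4 is sp3: 4 σ bonds, 4 electron-density regions.
C5 carries 4 σ bonds, giving a steric number of 4, so it is sp3.
C6: 3 σ bonds, plus one π bond; 3 regions of electron density → sp2.
C7: 3 σ bonds, plus one π bond — 3 electron domains, sp2.
C8 has 4 σ bonds: steric number 4 → sp3.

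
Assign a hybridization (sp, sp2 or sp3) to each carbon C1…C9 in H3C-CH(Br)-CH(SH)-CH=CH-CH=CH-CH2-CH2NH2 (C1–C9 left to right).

C1 sp3, C2 sp3, C3 sp3, C4 sp2, C5 sp2, C6 sp2, C7 sp2, C8 sp3, C9 sp3

C1 has 4 σ bonds: steric number 4 → sp3.
C2 carries 4 σ bonds, giving a steric number of 4, so it is sp3.
C3 is sp3: 4 σ bonds, 4 electron-density regions.
C4: 3 σ bonds, plus one π bond — 3 electron domains, sp2.
C5 has 3 σ bonds, plus one π bond: steric number 3 → sp2.
C6: 3 σ bonds, plus one π bond; 3 regions of electron density → sp2.
C7: 3 σ bonds, plus one π bond; 3 regions of electron density → sp2.
C8: 4 σ bonds; 4 regions of electron density → sp3.
C9: 4 σ bonds — 4 electron domains, sp3.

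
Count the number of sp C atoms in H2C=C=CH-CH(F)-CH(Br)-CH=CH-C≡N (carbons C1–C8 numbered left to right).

C1: sp2
C2: sp ✓
C3: sp2
C4: sp3
C5: sp3
C6: sp2
C7: sp2
C8: sp ✓
C2, C8 → 2 sp carbons.

2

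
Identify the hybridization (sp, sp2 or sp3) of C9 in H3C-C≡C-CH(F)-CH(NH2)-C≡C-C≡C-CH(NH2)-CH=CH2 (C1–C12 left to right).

C9 — 2 σ bonds, plus two π bonds. Steric number 2, so sp.

sp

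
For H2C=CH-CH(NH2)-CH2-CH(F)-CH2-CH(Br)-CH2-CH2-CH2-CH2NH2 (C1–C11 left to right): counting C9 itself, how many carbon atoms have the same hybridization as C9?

9

C9 is sp3 (only σ bonds).
C1: sp2
C2: sp2
C3: sp3 ✓
C4: sp3 ✓
C5: sp3 ✓
C6: sp3 ✓
C7: sp3 ✓
C8: sp3 ✓
C9: sp3 ✓
C10: sp3 ✓
C11: sp3 ✓
9 carbons are sp3.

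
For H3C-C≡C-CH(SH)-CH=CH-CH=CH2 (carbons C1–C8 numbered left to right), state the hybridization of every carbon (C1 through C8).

C1 sp3, C2 sp, C3 sp, C4 sp3, C5 sp2, C6 sp2, C7 sp2, C8 sp2

C1 carries 4 σ bonds, giving a steric number of 4, so it is sp3.
C2 — 2 σ bonds, plus two π bonds. Steric number 2, so sp.
C3 has 2 σ bonds, plus two π bonds: steric number 2 → sp.
C4 is sp3: 4 σ bonds, 4 electron-density regions.
C5 is sp2: 3 σ bonds, plus one π bond, 3 electron-density regions.
C6 — 3 σ bonds, plus one π bond. Steric number 3, so sp2.
C7: 3 σ bonds, plus one π bond; 3 regions of electron density → sp2.
C8 has 3 σ bonds, plus one π bond: steric number 3 → sp2.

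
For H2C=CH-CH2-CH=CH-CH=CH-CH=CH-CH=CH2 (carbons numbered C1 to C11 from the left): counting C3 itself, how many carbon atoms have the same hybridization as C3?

C3 is sp3 (only σ bonds).
C1: sp2
C2: sp2
C3: sp3 ✓
C4: sp2
C5: sp2
C6: sp2
C7: sp2
C8: sp2
C9: sp2
C10: sp2
C11: sp2
1 carbon is sp3.

1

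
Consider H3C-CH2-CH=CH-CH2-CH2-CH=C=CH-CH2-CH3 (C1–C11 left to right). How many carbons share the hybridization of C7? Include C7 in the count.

4

C7 is sp2 (one π bond).
C1: sp3
C2: sp3
C3: sp2 ✓
C4: sp2 ✓
C5: sp3
C6: sp3
C7: sp2 ✓
C8: sp
C9: sp2 ✓
C10: sp3
C11: sp3
4 carbons are sp2.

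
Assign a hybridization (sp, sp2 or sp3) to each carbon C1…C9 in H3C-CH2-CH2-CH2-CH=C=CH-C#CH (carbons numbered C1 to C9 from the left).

C1 sp3, C2 sp3, C3 sp3, C4 sp3, C5 sp2, C6 sp, C7 sp2, C8 sp, C9 sp

C1 (4 σ bonds) has steric number 4: sp3.
C2 (4 σ bonds) has steric number 4: sp3.
C3: 4 σ bonds; 4 regions of electron density → sp3.
C4 carries 4 σ bonds, giving a steric number of 4, so it is sp3.
C5 (3 σ bonds, plus one π bond) has steric number 3: sp2.
C6 (2 σ bonds, plus two π bonds) has steric number 2: sp.
C7 — 3 σ bonds, plus one π bond. Steric number 3, so sp2.
C8 (2 σ bonds, plus two π bonds) has steric number 2: sp.
C9 has 2 σ bonds, plus two π bonds: steric number 2 → sp.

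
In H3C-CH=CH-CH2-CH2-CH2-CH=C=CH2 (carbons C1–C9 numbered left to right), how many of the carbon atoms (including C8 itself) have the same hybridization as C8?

1

C8 is sp (two π bonds).
C1: sp3
C2: sp2
C3: sp2
C4: sp3
C5: sp3
C6: sp3
C7: sp2
C8: sp ✓
C9: sp2
1 carbon is sp.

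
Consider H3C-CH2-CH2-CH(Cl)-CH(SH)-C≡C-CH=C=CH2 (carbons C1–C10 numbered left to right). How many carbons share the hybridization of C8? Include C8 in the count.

2

C8 is sp2 (one π bond).
C1: sp3
C2: sp3
C3: sp3
C4: sp3
C5: sp3
C6: sp
C7: sp
C8: sp2 ✓
C9: sp
C10: sp2 ✓
2 carbons are sp2.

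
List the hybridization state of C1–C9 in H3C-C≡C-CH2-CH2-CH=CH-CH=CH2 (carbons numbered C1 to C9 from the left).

C1 sp3, C2 sp, C3 sp, C4 sp3, C5 sp3, C6 sp2, C7 sp2, C8 sp2, C9 sp2

C1 carries 4 σ bonds, giving a steric number of 4, so it is sp3.
C2 carries 2 σ bonds, plus two π bonds, giving a steric number of 2, so it is sp.
C3 is sp: 2 σ bonds, plus two π bonds, 2 electron-density regions.
C4 (4 σ bonds) has steric number 4: sp3.
C5: 4 σ bonds — 4 electron domains, sp3.
C6 (3 σ bonds, plus one π bond) has steric number 3: sp2.
C7 has 3 σ bonds, plus one π bond: steric number 3 → sp2.
C8 is sp2: 3 σ bonds, plus one π bond, 3 electron-density regions.
C9 has 3 σ bonds, plus one π bond: steric number 3 → sp2.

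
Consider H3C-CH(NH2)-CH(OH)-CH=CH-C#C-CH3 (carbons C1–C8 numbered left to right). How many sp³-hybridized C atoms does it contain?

C1: sp3 ✓
C2: sp3 ✓
C3: sp3 ✓
C4: sp2
C5: sp2
C6: sp
C7: sp
C8: sp3 ✓
C1, C2, C3, C8 → 4 sp3 carbons.

4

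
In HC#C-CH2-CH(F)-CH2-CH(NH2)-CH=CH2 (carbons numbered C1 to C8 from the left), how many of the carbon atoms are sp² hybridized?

2

C1: sp
C2: sp
C3: sp3
C4: sp3
C5: sp3
C6: sp3
C7: sp2 ✓
C8: sp2 ✓
C7, C8 → 2 sp2 carbons.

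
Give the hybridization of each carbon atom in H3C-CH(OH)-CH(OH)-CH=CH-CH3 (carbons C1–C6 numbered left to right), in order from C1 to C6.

C1 — 4 σ bonds. Steric number 4, so sp3.
C2 carries 4 σ bonds, giving a steric number of 4, so it is sp3.
C3 has 4 σ bonds: steric number 4 → sp3.
C4 has 3 σ bonds, plus one π bond: steric number 3 → sp2.
C5 has 3 σ bonds, plus one π bond: steric number 3 → sp2.
C6 has 4 σ bonds: steric number 4 → sp3.

C1 sp3, C2 sp3, C3 sp3, C4 sp2, C5 sp2, C6 sp3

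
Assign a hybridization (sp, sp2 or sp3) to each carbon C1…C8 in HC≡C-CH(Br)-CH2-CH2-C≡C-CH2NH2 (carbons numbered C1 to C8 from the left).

C1: 2 σ bonds, plus two π bonds — 2 electron domains, sp.
C2 (2 σ bonds, plus two π bonds) has steric number 2: sp.
C3 (4 σ bonds) has steric number 4: sp3.
C4 is sp3: 4 σ bonds, 4 electron-density regions.
C5: 4 σ bonds; 4 regions of electron density → sp3.
C6 is sp: 2 σ bonds, plus two π bonds, 2 electron-density regions.
C7 is sp: 2 σ bonds, plus two π bonds, 2 electron-density regions.
C8: 4 σ bonds — 4 electron domains, sp3.

C1 sp, C2 sp, C3 sp3, C4 sp3, C5 sp3, C6 sp, C7 sp, C8 sp3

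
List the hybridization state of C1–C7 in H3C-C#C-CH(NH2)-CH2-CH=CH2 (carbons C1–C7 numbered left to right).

C1 has 4 σ bonds: steric number 4 → sp3.
C2 carries 2 σ bonds, plus two π bonds, giving a steric number of 2, so it is sp.
C3 (2 σ bonds, plus two π bonds) has steric number 2: sp.
C4 carries 4 σ bonds, giving a steric number of 4, so it is sp3.
C5 has 4 σ bonds: steric number 4 → sp3.
C6 (3 σ bonds, plus one π bond) has steric number 3: sp2.
C7 has 3 σ bonds, plus one π bond: steric number 3 → sp2.

C1 sp3, C2 sp, C3 sp, C4 sp3, C5 sp3, C6 sp2, C7 sp2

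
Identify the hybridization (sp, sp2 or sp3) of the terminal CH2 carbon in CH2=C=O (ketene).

sp2

The terminal CH2 carbon — 3 σ bonds, plus one π bond. Steric number 3, so sp2.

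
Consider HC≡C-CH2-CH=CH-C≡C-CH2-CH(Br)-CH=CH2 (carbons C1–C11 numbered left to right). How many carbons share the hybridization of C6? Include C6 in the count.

4

C6 is sp (two π bonds).
C1: sp ✓
C2: sp ✓
C3: sp3
C4: sp2
C5: sp2
C6: sp ✓
C7: sp ✓
C8: sp3
C9: sp3
C10: sp2
C11: sp2
4 carbons are sp.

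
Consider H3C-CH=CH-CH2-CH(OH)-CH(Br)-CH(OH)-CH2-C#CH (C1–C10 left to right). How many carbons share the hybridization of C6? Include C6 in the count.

C6 is sp3 (only σ bonds).
C1: sp3 ✓
C2: sp2
C3: sp2
C4: sp3 ✓
C5: sp3 ✓
C6: sp3 ✓
C7: sp3 ✓
C8: sp3 ✓
C9: sp
C10: sp
6 carbons are sp3.

6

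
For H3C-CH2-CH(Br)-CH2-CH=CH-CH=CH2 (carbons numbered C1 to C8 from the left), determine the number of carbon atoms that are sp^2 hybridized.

C1: sp3
C2: sp3
C3: sp3
C4: sp3
C5: sp2 ✓
C6: sp2 ✓
C7: sp2 ✓
C8: sp2 ✓
C5, C6, C7, C8 → 4 sp2 carbons.

4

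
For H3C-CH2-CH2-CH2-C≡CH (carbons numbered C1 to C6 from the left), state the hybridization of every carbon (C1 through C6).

C1: 4 σ bonds; 4 regions of electron density → sp3.
C2 (4 σ bonds) has steric number 4: sp3.
C3 — 4 σ bonds. Steric number 4, so sp3.
C4 carries 4 σ bonds, giving a steric number of 4, so it is sp3.
C5: 2 σ bonds, plus two π bonds — 2 electron domains, sp.
C6: 2 σ bonds, plus two π bonds; 2 regions of electron density → sp.

C1 sp3, C2 sp3, C3 sp3, C4 sp3, C5 sp, C6 sp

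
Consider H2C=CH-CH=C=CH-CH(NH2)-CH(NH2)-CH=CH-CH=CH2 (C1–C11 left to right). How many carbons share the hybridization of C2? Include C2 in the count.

8

C2 is sp2 (one π bond).
C1: sp2 ✓
C2: sp2 ✓
C3: sp2 ✓
C4: sp
C5: sp2 ✓
C6: sp3
C7: sp3
C8: sp2 ✓
C9: sp2 ✓
C10: sp2 ✓
C11: sp2 ✓
8 carbons are sp2.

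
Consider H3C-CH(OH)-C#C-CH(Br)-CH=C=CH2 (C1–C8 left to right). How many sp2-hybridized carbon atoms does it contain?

C1: sp3
C2: sp3
C3: sp
C4: sp
C5: sp3
C6: sp2 ✓
C7: sp
C8: sp2 ✓
C6, C8 → 2 sp2 carbons.

2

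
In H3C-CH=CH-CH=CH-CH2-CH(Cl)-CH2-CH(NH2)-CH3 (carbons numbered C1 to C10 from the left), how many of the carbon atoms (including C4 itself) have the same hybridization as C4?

4

C4 is sp2 (one π bond).
C1: sp3
C2: sp2 ✓
C3: sp2 ✓
C4: sp2 ✓
C5: sp2 ✓
C6: sp3
C7: sp3
C8: sp3
C9: sp3
C10: sp3
4 carbons are sp2.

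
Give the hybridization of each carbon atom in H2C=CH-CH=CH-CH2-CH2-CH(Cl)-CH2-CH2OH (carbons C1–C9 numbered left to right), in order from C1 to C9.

C1 — 3 σ bonds, plus one π bond. Steric number 3, so sp2.
C2: 3 σ bonds, plus one π bond; 3 regions of electron density → sp2.
C3 is sp2: 3 σ bonds, plus one π bond, 3 electron-density regions.
C4 carries 3 σ bonds, plus one π bond, giving a steric number of 3, so it is sp2.
C5 has 4 σ bonds: steric number 4 → sp3.
C6 (4 σ bonds) has steric number 4: sp3.
C7 has 4 σ bonds: steric number 4 → sp3.
C8 is sp3: 4 σ bonds, 4 electron-density regions.
C9 (4 σ bonds) has steric number 4: sp3.

C1 sp2, C2 sp2, C3 sp2, C4 sp2, C5 sp3, C6 sp3, C7 sp3, C8 sp3, C9 sp3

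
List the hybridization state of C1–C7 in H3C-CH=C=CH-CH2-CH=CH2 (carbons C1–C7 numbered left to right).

C1 sp3, C2 sp2, C3 sp, C4 sp2, C5 sp3, C6 sp2, C7 sp2

C1: 4 σ bonds — 4 electron domains, sp3.
C2 — 3 σ bonds, plus one π bond. Steric number 3, so sp2.
C3 is sp: 2 σ bonds, plus two π bonds, 2 electron-density regions.
C4: 3 σ bonds, plus one π bond; 3 regions of electron density → sp2.
C5 (4 σ bonds) has steric number 4: sp3.
C6: 3 σ bonds, plus one π bond — 3 electron domains, sp2.
C7: 3 σ bonds, plus one π bond — 3 electron domains, sp2.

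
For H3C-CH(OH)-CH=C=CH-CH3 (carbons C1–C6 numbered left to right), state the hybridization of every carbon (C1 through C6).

C1 has 4 σ bonds: steric number 4 → sp3.
C2 is sp3: 4 σ bonds, 4 electron-density regions.
C3: 3 σ bonds, plus one π bond; 3 regions of electron density → sp2.
C4 has 2 σ bonds, plus two π bonds: steric number 2 → sp.
C5 has 3 σ bonds, plus one π bond: steric number 3 → sp2.
C6 — 4 σ bonds. Steric number 4, so sp3.

C1 sp3, C2 sp3, C3 sp2, C4 sp, C5 sp2, C6 sp3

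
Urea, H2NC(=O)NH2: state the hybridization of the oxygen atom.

The oxygen atom (1 σ bond and 2 lone pairs, plus one π bond) has steric number 3: sp2.

sp²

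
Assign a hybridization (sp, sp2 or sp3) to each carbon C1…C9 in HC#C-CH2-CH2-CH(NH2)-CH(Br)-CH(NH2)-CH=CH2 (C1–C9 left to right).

C1 sp, C2 sp, C3 sp3, C4 sp3, C5 sp3, C6 sp3, C7 sp3, C8 sp2, C9 sp2

C1 — 2 σ bonds, plus two π bonds. Steric number 2, so sp.
C2: 2 σ bonds, plus two π bonds; 2 regions of electron density → sp.
C3 carries 4 σ bonds, giving a steric number of 4, so it is sp3.
C4 has 4 σ bonds: steric number 4 → sp3.
C5 carries 4 σ bonds, giving a steric number of 4, so it is sp3.
C6 carries 4 σ bonds, giving a steric number of 4, so it is sp3.
C7 — 4 σ bonds. Steric number 4, so sp3.
C8 has 3 σ bonds, plus one π bond: steric number 3 → sp2.
C9 is sp2: 3 σ bonds, plus one π bond, 3 electron-density regions.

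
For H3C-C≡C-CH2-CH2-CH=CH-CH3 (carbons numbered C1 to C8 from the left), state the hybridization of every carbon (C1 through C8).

C1: 4 σ bonds — 4 electron domains, sp3.
C2: 2 σ bonds, plus two π bonds; 2 regions of electron density → sp.
C3 has 2 σ bonds, plus two π bonds: steric number 2 → sp.
C4 is sp3: 4 σ bonds, 4 electron-density regions.
C5 has 4 σ bonds: steric number 4 → sp3.
C6 (3 σ bonds, plus one π bond) has steric number 3: sp2.
C7: 3 σ bonds, plus one π bond; 3 regions of electron density → sp2.
C8 — 4 σ bonds. Steric number 4, so sp3.

C1 sp3, C2 sp, C3 sp, C4 sp3, C5 sp3, C6 sp2, C7 sp2, C8 sp3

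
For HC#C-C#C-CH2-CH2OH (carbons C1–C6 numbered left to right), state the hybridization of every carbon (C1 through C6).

C1 sp, C2 sp, C3 sp, C4 sp, C5 sp3, C6 sp3

C1 (2 σ bonds, plus two π bonds) has steric number 2: sp.
C2 (2 σ bonds, plus two π bonds) has steric number 2: sp.
C3: 2 σ bonds, plus two π bonds — 2 electron domains, sp.
C4 is sp: 2 σ bonds, plus two π bonds, 2 electron-density regions.
C5: 4 σ bonds; 4 regions of electron density → sp3.
C6 is sp3: 4 σ bonds, 4 electron-density regions.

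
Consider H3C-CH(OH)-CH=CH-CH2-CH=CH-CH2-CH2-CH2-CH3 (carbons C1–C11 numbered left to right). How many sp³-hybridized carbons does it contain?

C1: sp3 ✓
C2: sp3 ✓
C3: sp2
C4: sp2
C5: sp3 ✓
C6: sp2
C7: sp2
C8: sp3 ✓
C9: sp3 ✓
C10: sp3 ✓
C11: sp3 ✓
C1, C2, C5, C8, C9, C10, C11 → 7 sp3 carbons.

7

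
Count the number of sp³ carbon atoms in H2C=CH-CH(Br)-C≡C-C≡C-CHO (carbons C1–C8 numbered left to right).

C1: sp2
C2: sp2
C3: sp3 ✓
C4: sp
C5: sp
C6: sp
C7: sp
C8: sp2
C3 → 1 sp3 carbon.

1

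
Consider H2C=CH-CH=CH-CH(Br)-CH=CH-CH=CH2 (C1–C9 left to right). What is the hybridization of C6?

sp2

C6 (3 σ bonds, plus one π bond) has steric number 3: sp2.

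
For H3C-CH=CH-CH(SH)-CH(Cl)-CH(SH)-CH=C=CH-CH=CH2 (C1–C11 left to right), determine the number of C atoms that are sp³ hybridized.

4

C1: sp3 ✓
C2: sp2
C3: sp2
C4: sp3 ✓
C5: sp3 ✓
C6: sp3 ✓
C7: sp2
C8: sp
C9: sp2
C10: sp2
C11: sp2
C1, C4, C5, C6 → 4 sp3 carbons.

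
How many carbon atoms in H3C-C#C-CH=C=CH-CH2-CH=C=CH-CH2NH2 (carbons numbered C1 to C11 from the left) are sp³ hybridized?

3

C1: sp3 ✓
C2: sp
C3: sp
C4: sp2
C5: sp
C6: sp2
C7: sp3 ✓
C8: sp2
C9: sp
C10: sp2
C11: sp3 ✓
C1, C7, C11 → 3 sp3 carbons.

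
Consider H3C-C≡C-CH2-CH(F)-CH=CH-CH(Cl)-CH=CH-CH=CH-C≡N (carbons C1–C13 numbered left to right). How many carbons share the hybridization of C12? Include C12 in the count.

6

C12 is sp2 (one π bond).
C1: sp3
C2: sp
C3: sp
C4: sp3
C5: sp3
C6: sp2 ✓
C7: sp2 ✓
C8: sp3
C9: sp2 ✓
C10: sp2 ✓
C11: sp2 ✓
C12: sp2 ✓
C13: sp
6 carbons are sp2.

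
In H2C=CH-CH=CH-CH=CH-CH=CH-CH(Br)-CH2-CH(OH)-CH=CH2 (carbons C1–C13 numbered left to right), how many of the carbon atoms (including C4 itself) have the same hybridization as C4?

10

C4 is sp2 (one π bond).
C1: sp2 ✓
C2: sp2 ✓
C3: sp2 ✓
C4: sp2 ✓
C5: sp2 ✓
C6: sp2 ✓
C7: sp2 ✓
C8: sp2 ✓
C9: sp3
C10: sp3
C11: sp3
C12: sp2 ✓
C13: sp2 ✓
10 carbons are sp2.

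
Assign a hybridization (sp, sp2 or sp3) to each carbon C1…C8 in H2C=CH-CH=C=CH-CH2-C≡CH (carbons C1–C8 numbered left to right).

C1 sp2, C2 sp2, C3 sp2, C4 sp, C5 sp2, C6 sp3, C7 sp, C8 sp

C1 has 3 σ bonds, plus one π bond: steric number 3 → sp2.
C2 (3 σ bonds, plus one π bond) has steric number 3: sp2.
C3 — 3 σ bonds, plus one π bond. Steric number 3, so sp2.
C4 carries 2 σ bonds, plus two π bonds, giving a steric number of 2, so it is sp.
C5 has 3 σ bonds, plus one π bond: steric number 3 → sp2.
C6 — 4 σ bonds. Steric number 4, so sp3.
C7 is sp: 2 σ bonds, plus two π bonds, 2 electron-density regions.
C8: 2 σ bonds, plus two π bonds — 2 electron domains, sp.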